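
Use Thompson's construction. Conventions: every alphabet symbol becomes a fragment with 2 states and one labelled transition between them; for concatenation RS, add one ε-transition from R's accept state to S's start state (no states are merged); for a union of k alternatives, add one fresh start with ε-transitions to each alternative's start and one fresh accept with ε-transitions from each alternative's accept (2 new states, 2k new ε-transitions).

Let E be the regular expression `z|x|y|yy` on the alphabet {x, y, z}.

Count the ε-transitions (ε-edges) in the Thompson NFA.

Recursing over subexpressions:
Each of the 5 symbol leaves contributes 0 ε-transitions.
  yy = 1 ε-transition
  z|x|y|yy = 9 ε-transitions

9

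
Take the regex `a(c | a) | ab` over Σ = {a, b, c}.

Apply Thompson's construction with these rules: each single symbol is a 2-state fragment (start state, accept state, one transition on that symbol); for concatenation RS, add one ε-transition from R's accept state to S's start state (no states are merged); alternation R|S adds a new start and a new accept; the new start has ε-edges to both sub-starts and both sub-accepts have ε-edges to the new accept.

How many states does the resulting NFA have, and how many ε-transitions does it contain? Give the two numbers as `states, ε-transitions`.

Recursing over subexpressions:
Each of the 5 symbol leaves contributes 2 states and 0 ε-transitions.
  c | a = 6 states, 4 ε-transitions
  a(c | a) = 8 states, 5 ε-transitions
  ab = 4 states, 1 ε-transition
  a(c | a) | ab = 14 states, 10 ε-transitions

14, 10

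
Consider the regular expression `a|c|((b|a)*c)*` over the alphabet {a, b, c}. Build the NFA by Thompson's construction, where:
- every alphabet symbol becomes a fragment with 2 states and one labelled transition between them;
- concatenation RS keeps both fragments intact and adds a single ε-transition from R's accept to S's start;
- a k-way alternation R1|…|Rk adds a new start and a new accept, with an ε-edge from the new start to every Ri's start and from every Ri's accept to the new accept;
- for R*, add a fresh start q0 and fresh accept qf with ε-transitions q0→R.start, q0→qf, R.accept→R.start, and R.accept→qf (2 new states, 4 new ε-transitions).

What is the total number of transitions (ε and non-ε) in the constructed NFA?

24

By structural recursion:
Each of the 5 symbol leaves contributes 1 transition (1 symbol, 0 ε).
  b|a : 6 transitions (2 symbol, 4 ε)
  (b|a)* : 10 transitions (2 symbol, 8 ε)
  (b|a)*c : 12 transitions (3 symbol, 9 ε)
  ((b|a)*c)* : 16 transitions (3 symbol, 13 ε)
  a|c|((b|a)*c)* : 24 transitions (5 symbol, 19 ε)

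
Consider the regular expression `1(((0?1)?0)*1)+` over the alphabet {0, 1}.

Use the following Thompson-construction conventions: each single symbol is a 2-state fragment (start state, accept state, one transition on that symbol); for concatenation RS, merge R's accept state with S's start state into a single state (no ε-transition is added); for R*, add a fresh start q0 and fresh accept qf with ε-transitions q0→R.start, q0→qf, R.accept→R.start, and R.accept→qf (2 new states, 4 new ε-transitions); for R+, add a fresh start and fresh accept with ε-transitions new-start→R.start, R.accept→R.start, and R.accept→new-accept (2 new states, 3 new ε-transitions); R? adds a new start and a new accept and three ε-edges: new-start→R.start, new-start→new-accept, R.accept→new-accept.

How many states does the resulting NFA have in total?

By structural recursion:
Each of the 5 symbol leaves contributes a 2-state fragment.
  0? — 4 states
  0?1 — 5 states
  (0?1)? — 7 states
  (0?1)?0 — 8 states
  ((0?1)?0)* — 10 states
  ((0?1)?0)*1 — 11 states
  (((0?1)?0)*1)+ — 13 states
  1(((0?1)?0)*1)+ — 14 states

14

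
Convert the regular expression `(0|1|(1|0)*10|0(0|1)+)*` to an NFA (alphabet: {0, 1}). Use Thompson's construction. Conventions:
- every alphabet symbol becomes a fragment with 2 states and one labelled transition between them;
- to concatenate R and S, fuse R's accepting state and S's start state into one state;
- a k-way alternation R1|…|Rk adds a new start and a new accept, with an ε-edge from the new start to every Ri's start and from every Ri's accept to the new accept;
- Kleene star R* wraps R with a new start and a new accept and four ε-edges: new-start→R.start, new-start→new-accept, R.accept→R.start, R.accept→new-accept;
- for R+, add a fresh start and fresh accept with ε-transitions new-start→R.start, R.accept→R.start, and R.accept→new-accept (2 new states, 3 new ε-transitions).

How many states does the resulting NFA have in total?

27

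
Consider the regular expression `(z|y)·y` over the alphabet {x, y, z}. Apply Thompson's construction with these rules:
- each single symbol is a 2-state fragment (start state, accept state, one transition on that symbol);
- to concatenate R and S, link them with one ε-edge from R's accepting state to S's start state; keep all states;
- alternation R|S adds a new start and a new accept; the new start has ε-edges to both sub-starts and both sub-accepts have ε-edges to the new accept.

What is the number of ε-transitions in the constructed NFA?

By structural recursion:
Each of the 3 symbol leaves contributes 0 ε-transitions.
  z|y — 4 ε-transitions
  (z|y)·y — 5 ε-transitions

5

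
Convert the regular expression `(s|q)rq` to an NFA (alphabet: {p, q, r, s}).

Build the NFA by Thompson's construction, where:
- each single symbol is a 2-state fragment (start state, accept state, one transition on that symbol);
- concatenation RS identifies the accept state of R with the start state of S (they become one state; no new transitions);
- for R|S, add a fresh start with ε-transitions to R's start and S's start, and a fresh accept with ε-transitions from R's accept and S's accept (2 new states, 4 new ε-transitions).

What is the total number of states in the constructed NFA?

8

Recursing over subexpressions:
Each of the 4 symbol leaves contributes a 2-state fragment.
  s|q → 6 states
  (s|q)rq → 8 states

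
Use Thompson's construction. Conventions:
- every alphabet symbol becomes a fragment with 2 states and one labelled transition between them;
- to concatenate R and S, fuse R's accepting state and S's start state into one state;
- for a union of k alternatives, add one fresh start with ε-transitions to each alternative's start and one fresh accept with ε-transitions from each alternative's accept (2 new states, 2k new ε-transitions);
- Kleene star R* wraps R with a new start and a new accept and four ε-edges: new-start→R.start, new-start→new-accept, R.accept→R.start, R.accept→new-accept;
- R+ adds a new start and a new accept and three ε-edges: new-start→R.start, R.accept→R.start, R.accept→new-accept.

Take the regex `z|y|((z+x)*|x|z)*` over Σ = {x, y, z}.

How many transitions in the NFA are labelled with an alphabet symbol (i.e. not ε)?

Building bottom-up:
Each of the 6 symbol leaves contributes exactly 1 symbol transition.
  z+ : 1 symbol transition
  z+x : 2 symbol transitions
  (z+x)* : 2 symbol transitions
  (z+x)*|x|z : 4 symbol transitions
  ((z+x)*|x|z)* : 4 symbol transitions
  z|y|((z+x)*|x|z)* : 6 symbol transitions

6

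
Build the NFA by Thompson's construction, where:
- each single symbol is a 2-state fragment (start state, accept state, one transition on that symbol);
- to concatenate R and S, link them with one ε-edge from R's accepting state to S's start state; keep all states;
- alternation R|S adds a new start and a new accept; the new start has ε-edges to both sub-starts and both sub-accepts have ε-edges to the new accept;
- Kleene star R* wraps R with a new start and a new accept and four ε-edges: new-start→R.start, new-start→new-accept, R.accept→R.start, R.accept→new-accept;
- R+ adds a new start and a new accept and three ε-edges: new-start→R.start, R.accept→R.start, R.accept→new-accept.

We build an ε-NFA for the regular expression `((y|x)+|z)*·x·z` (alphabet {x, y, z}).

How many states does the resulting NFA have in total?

Bottom-up over the parse tree:
Each of the 5 symbol leaves contributes a 2-state fragment.
  y|x = 6 states
  (y|x)+ = 8 states
  (y|x)+|z = 12 states
  ((y|x)+|z)* = 14 states
  ((y|x)+|z)*·x·z = 18 states

18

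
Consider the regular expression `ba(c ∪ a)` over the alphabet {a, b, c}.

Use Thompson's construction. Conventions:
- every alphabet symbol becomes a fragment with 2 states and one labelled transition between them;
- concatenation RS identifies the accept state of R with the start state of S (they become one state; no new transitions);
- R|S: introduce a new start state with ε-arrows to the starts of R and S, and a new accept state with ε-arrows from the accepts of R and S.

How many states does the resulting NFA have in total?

Per subexpression:
Each of the 4 symbol leaves contributes a 2-state fragment.
  c ∪ a → 6 states
  ba(c ∪ a) → 8 states

8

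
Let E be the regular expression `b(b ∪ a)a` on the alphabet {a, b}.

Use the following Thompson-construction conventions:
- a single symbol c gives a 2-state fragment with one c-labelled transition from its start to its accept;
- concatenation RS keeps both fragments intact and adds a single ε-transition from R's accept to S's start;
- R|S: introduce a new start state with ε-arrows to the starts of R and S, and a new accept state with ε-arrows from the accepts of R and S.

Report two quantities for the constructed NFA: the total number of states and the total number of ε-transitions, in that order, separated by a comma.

10, 6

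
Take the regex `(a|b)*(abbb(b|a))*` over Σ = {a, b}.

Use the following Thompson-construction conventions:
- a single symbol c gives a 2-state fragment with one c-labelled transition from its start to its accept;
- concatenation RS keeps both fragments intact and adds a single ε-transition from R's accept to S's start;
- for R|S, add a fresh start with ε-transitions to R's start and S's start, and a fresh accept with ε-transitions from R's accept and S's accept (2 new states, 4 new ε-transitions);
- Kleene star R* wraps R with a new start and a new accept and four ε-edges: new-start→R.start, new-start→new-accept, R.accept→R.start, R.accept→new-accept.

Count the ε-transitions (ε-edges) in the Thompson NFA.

21

By structural recursion:
Each of the 8 symbol leaves contributes 0 ε-transitions.
  a|b : 4 ε-transitions
  (a|b)* : 8 ε-transitions
  b|a : 4 ε-transitions
  abbb(b|a) : 8 ε-transitions
  (abbb(b|a))* : 12 ε-transitions
  (a|b)*(abbb(b|a))* : 21 ε-transitions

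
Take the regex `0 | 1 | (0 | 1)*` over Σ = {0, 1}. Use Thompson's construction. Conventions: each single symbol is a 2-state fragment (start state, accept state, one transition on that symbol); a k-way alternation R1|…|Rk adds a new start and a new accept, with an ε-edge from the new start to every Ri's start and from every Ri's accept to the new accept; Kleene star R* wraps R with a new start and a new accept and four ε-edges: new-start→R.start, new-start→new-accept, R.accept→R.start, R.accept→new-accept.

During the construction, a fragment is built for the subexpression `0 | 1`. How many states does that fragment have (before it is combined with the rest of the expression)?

Fragment for `0 | 1`:
Each of the 2 symbol leaves contributes a 2-state fragment.
  0 | 1 → 6 states

6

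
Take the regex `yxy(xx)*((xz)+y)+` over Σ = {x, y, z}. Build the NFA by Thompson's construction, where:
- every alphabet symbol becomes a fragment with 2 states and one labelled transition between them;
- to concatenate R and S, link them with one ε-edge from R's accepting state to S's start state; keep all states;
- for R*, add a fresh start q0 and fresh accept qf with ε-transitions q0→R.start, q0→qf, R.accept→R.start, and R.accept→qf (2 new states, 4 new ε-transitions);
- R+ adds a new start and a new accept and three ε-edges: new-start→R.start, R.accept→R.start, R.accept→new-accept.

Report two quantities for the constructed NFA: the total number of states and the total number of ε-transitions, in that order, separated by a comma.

Bottom-up over the parse tree:
Each of the 8 symbol leaves contributes 2 states and 0 ε-transitions.
  xx → 4 states, 1 ε-transition
  (xx)* → 6 states, 5 ε-transitions
  xz → 4 states, 1 ε-transition
  (xz)+ → 6 states, 4 ε-transitions
  (xz)+y → 8 states, 5 ε-transitions
  ((xz)+y)+ → 10 states, 8 ε-transitions
  yxy(xx)*((xz)+y)+ → 22 states, 17 ε-transitions

22, 17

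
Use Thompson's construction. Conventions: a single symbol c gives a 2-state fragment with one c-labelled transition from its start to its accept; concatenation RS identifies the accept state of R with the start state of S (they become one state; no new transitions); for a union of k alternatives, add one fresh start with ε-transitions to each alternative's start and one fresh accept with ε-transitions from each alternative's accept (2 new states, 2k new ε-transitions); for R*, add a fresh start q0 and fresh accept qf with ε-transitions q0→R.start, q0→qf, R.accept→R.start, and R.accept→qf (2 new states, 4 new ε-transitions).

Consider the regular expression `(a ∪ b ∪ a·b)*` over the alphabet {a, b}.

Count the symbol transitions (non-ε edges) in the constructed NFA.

Per subexpression:
Each of the 4 symbol leaves contributes exactly 1 symbol transition.
  a·b : 2 symbol transitions
  a ∪ b ∪ a·b : 4 symbol transitions
  (a ∪ b ∪ a·b)* : 4 symbol transitions

4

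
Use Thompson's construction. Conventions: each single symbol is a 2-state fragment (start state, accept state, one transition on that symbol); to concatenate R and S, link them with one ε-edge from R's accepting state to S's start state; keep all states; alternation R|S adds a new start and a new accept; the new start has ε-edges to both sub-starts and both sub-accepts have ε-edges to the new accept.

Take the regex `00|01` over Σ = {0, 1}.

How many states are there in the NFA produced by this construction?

Bottom-up over the parse tree:
Each of the 4 symbol leaves contributes a 2-state fragment.
  00 : 4 states
  01 : 4 states
  00|01 : 10 states

10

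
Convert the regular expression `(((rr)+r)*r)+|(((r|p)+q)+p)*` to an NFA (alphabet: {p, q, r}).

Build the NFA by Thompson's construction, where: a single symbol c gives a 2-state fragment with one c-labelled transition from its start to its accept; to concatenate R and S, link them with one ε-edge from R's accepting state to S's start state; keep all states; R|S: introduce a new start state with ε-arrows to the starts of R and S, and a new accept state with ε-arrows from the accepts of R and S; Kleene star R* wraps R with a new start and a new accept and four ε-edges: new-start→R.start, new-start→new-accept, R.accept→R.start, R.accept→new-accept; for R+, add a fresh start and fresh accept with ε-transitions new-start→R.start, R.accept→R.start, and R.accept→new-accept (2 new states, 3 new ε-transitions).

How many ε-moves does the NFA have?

33

Building bottom-up:
Each of the 8 symbol leaves contributes 0 ε-transitions.
  rr — 1 ε-transition
  (rr)+ — 4 ε-transitions
  (rr)+r — 5 ε-transitions
  ((rr)+r)* — 9 ε-transitions
  ((rr)+r)*r — 10 ε-transitions
  (((rr)+r)*r)+ — 13 ε-transitions
  r|p — 4 ε-transitions
  (r|p)+ — 7 ε-transitions
  (r|p)+q — 8 ε-transitions
  ((r|p)+q)+ — 11 ε-transitions
  ((r|p)+q)+p — 12 ε-transitions
  (((r|p)+q)+p)* — 16 ε-transitions
  (((rr)+r)*r)+|(((r|p)+q)+p)* — 33 ε-transitions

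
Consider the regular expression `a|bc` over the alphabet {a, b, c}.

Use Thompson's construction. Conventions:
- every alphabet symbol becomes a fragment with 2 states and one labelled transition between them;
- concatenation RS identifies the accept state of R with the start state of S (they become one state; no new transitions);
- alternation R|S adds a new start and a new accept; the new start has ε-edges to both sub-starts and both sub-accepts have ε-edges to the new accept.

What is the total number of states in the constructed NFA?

Building bottom-up:
Each of the 3 symbol leaves contributes a 2-state fragment.
  bc : 3 states
  a|bc : 7 states

7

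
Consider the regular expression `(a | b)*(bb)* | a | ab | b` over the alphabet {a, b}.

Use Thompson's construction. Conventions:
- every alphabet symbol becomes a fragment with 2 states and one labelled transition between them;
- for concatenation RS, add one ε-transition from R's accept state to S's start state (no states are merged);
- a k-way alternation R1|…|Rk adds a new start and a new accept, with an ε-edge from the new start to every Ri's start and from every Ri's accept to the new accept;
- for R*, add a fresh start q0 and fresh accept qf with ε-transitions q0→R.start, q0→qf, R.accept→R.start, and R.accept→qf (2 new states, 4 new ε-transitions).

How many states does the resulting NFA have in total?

Recursing over subexpressions:
Each of the 8 symbol leaves contributes a 2-state fragment.
  a | b → 6 states
  (a | b)* → 8 states
  bb → 4 states
  (bb)* → 6 states
  (a | b)*(bb)* → 14 states
  ab → 4 states
  (a | b)*(bb)* | a | ab | b → 24 states

24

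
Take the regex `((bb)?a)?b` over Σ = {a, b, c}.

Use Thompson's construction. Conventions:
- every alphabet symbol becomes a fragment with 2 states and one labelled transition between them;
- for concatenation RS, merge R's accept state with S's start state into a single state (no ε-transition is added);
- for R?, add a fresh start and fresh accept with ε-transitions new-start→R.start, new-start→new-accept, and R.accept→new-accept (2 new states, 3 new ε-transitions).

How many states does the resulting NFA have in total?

9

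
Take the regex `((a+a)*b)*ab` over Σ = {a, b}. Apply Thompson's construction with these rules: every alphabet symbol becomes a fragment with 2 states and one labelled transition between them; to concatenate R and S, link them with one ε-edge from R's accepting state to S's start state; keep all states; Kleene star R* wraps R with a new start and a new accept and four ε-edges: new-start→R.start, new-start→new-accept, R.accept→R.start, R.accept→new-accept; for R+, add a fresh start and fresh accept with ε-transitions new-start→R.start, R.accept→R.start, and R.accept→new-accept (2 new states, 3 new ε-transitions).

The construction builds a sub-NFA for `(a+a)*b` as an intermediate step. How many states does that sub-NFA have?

10

Fragment for `(a+a)*b`:
Each of the 3 symbol leaves contributes a 2-state fragment.
  a+ → 4 states
  a+a → 6 states
  (a+a)* → 8 states
  (a+a)*b → 10 states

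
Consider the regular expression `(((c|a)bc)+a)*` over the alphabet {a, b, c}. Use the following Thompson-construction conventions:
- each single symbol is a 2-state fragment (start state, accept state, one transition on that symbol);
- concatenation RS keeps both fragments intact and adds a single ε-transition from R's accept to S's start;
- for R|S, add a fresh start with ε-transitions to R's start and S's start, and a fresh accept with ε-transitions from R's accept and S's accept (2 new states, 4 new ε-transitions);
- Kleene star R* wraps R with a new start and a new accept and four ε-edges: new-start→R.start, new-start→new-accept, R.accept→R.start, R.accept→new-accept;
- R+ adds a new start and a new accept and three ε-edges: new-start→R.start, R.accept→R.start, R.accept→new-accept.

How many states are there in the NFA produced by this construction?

16

Recursing over subexpressions:
Each of the 5 symbol leaves contributes a 2-state fragment.
  c|a → 6 states
  (c|a)bc → 10 states
  ((c|a)bc)+ → 12 states
  ((c|a)bc)+a → 14 states
  (((c|a)bc)+a)* → 16 states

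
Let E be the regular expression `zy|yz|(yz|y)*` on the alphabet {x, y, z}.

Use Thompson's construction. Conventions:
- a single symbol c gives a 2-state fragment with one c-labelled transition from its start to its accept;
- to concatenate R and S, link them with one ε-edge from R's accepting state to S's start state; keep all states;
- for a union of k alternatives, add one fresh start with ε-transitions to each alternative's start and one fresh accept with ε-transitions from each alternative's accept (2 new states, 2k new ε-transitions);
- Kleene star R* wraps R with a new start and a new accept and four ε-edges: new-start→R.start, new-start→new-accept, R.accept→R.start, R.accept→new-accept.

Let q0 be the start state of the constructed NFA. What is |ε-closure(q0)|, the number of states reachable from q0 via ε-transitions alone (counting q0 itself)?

9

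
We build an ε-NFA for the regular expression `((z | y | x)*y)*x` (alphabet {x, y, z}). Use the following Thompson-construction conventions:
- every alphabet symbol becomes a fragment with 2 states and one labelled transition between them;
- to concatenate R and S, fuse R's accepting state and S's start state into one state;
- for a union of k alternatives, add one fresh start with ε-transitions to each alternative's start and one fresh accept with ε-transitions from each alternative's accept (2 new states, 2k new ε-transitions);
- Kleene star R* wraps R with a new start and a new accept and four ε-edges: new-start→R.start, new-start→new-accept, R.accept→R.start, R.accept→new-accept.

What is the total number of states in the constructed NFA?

14

Building bottom-up:
Each of the 5 symbol leaves contributes a 2-state fragment.
  z | y | x → 8 states
  (z | y | x)* → 10 states
  (z | y | x)*y → 11 states
  ((z | y | x)*y)* → 13 states
  ((z | y | x)*y)*x → 14 states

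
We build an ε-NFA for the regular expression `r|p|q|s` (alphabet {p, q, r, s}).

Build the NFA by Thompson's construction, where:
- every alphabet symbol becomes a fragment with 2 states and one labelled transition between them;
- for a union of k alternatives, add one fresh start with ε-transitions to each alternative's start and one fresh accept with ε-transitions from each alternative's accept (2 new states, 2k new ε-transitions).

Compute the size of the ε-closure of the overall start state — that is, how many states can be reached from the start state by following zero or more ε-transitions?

5

Work bottom-up. For each fragment F, track |ε-closure(F.start)| and whether F's accept lies in that closure (i.e. whether F accepts ε). A single-symbol fragment has closure size 1 and does not accept ε.
  r|p|q|s → new start ε-reaches every alternative's start; none of them accept ε, so the new accept is not reached: |ε-closure| = 1 + 1 + 1 + 1 + 1 = 5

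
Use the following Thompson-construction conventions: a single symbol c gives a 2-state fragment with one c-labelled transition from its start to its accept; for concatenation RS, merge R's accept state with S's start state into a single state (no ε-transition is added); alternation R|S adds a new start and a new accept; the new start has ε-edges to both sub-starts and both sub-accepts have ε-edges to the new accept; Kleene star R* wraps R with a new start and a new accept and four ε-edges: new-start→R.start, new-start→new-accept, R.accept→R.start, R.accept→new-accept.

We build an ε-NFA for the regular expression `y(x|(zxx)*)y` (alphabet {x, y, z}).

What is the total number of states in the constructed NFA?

12

Per subexpression:
Each of the 6 symbol leaves contributes a 2-state fragment.
  zxx = 4 states
  (zxx)* = 6 states
  x|(zxx)* = 10 states
  y(x|(zxx)*)y = 12 states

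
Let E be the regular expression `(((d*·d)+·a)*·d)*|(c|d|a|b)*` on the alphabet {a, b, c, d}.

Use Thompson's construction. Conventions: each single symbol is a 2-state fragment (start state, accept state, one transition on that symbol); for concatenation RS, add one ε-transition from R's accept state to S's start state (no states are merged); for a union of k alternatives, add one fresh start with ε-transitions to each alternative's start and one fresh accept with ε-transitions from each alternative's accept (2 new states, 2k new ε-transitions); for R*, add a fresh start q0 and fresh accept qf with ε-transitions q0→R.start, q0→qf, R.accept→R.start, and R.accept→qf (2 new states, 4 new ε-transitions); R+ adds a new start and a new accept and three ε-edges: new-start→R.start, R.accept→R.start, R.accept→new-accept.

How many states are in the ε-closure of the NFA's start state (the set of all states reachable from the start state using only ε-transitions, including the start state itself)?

Compute the ε-closure size of each fragment's start state recursively; a symbol fragment's start has no outgoing ε-edge, so its closure is just itself (size 1).
  d* : C = 1 (new start) + 1 (body) + 1 (new accept) = 3
  d*·d : C = 3 + 1 = 4 (closure spills across the concat boundary because the left factor accepts ε)
  (d*·d)+ : new start ε-reaches only the body's start; the new accept needs a symbol first: C = 1 + 4 = 5
  (d*·d)+·a : same as the first factor's closure: C = 5
  ((d*·d)+·a)* : the star's fresh start ε-reaches both the body's start and the fresh accept: C = 2 + 5 = 7
  ((d*·d)+·a)*·d : the left operand accepts ε, so the closure extends into the next operand (via the concat ε-link); C = 7 + 1 = 8
  (((d*·d)+·a)*·d)* : C = 1 (new start) + 8 (body) + 1 (new accept) = 10
  c|d|a|b : C = 1 + 1 + 1 + 1 + 1 = 5 (the new accept is not ε-reachable since no branch accepts ε)
  (c|d|a|b)* : the star's fresh start ε-reaches both the body's start and the fresh accept: C = 2 + 5 = 7
  (((d*·d)+·a)*·d)*|(c|d|a|b)* : new start ε-reaches every alternative's start; at least one alternative accepts ε, so the union's new accept is reached too: C = 1 + 10 + 7 + 1 = 19

19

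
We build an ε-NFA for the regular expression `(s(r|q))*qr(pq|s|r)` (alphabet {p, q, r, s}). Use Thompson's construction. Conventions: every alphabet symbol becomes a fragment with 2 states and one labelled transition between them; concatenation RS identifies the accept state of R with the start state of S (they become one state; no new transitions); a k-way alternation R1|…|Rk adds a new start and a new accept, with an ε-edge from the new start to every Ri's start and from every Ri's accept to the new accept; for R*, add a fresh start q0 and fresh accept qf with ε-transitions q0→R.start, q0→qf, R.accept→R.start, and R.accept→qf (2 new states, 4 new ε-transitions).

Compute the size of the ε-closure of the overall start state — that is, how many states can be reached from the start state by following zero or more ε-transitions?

Work bottom-up. For each fragment F, track |ε-closure(F.start)| and whether F's accept lies in that closure (i.e. whether F accepts ε). A single-symbol fragment has closure size 1 and does not accept ε.
  r|q → C = 1 + 1 + 1 = 3 (the new accept is not ε-reachable since no branch accepts ε)
  s(r|q) → same as the first factor's closure: C = 1
  (s(r|q))* → new start has ε-edges to the inner start and to the new accept, so C = 2 + 1 = 3
  pq → C equals the left operand's closure size = 1 (its accept is not ε-reachable, so the closure stops there)
  pq|s|r → new start ε-reaches every alternative's start; none of them accept ε, so the new accept is not reached: C = 1 + 1 + 1 + 1 = 4
  (s(r|q))*qr(pq|s|r) → the left operand accepts ε, so the closure extends into the next operand (the shared merged state is already counted); C = 3 + (1−1) = 3

3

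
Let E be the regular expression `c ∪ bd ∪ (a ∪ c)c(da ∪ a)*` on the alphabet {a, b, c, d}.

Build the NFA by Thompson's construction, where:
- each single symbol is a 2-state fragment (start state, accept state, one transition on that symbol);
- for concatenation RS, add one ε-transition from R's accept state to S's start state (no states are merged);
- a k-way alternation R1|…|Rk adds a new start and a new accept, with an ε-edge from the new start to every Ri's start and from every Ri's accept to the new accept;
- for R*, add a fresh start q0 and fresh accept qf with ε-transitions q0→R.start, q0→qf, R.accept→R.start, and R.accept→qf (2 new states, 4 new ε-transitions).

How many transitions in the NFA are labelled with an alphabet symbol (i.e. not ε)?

9

Per subexpression:
Each of the 9 symbol leaves contributes exactly 1 symbol transition.
  bd — 2 symbol transitions
  a ∪ c — 2 symbol transitions
  da — 2 symbol transitions
  da ∪ a — 3 symbol transitions
  (da ∪ a)* — 3 symbol transitions
  (a ∪ c)c(da ∪ a)* — 6 symbol transitions
  c ∪ bd ∪ (a ∪ c)c(da ∪ a)* — 9 symbol transitions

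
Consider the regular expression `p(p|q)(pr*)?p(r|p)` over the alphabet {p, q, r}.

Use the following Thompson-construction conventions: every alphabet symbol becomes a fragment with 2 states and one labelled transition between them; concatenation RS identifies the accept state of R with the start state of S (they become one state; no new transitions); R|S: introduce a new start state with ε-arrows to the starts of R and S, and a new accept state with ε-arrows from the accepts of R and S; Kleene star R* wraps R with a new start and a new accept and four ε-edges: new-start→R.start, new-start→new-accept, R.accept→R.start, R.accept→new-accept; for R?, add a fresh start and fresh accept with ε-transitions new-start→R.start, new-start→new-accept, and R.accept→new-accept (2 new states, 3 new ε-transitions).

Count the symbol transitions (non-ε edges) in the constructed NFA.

8

By structural recursion:
Each of the 8 symbol leaves contributes exactly 1 symbol transition.
  p|q — 2 symbol transitions
  r* — 1 symbol transition
  pr* — 2 symbol transitions
  (pr*)? — 2 symbol transitions
  r|p — 2 symbol transitions
  p(p|q)(pr*)?p(r|p) — 8 symbol transitions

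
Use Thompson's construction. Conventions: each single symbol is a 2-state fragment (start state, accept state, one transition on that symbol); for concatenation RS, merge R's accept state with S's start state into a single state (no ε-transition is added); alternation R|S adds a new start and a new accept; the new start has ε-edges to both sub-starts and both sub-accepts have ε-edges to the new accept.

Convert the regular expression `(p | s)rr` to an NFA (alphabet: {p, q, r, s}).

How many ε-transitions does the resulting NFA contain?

4

Per subexpression:
Each of the 4 symbol leaves contributes 0 ε-transitions.
  p | s : 4 ε-transitions
  (p | s)rr : 4 ε-transitions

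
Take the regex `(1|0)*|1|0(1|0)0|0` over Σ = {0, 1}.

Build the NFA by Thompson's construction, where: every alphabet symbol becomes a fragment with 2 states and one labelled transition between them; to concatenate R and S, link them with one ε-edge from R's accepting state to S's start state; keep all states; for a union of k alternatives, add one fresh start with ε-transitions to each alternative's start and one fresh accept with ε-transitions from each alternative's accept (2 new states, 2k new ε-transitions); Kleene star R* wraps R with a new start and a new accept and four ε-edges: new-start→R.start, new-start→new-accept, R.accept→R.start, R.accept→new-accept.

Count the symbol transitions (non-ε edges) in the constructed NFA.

8

Per subexpression:
Each of the 8 symbol leaves contributes exactly 1 symbol transition.
  1|0 → 2 symbol transitions
  (1|0)* → 2 symbol transitions
  1|0 → 2 symbol transitions
  0(1|0)0 → 4 symbol transitions
  (1|0)*|1|0(1|0)0|0 → 8 symbol transitions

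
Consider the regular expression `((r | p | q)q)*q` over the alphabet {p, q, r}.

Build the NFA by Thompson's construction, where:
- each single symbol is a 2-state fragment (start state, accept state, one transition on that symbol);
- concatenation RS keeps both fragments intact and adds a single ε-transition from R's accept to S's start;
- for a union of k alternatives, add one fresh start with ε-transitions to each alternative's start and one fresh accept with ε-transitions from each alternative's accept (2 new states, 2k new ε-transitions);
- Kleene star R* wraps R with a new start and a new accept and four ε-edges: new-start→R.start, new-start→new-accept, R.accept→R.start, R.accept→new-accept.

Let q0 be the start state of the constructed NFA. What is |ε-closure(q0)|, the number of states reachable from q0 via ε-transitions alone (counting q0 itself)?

7

Compute the ε-closure size of each fragment's start state recursively; a symbol fragment's start has no outgoing ε-edge, so its closure is just itself (size 1).
  r | p | q — new start ε-reaches every alternative's start; none of them accept ε, so the new accept is not reached: C = 1 + 1 + 1 + 1 = 4
  (r | p | q)q — same as the first factor's closure: C = 4
  ((r | p | q)q)* — new start has ε-edges to the inner start and to the new accept, so C = 2 + 4 = 6
  ((r | p | q)q)*q — the left operand accepts ε, so the closure extends into the next operand (via the concat ε-link); C = 6 + 1 = 7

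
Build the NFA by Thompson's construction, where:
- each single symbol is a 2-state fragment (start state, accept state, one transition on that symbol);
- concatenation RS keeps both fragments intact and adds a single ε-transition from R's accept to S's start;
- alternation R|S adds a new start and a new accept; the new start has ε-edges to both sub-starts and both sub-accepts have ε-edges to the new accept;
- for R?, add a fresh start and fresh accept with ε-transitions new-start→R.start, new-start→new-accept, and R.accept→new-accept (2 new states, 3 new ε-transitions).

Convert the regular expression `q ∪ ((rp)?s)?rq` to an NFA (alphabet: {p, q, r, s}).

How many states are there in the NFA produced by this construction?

By structural recursion:
Each of the 6 symbol leaves contributes a 2-state fragment.
  rp → 4 states
  (rp)? → 6 states
  (rp)?s → 8 states
  ((rp)?s)? → 10 states
  ((rp)?s)?rq → 14 states
  q ∪ ((rp)?s)?rq → 18 states

18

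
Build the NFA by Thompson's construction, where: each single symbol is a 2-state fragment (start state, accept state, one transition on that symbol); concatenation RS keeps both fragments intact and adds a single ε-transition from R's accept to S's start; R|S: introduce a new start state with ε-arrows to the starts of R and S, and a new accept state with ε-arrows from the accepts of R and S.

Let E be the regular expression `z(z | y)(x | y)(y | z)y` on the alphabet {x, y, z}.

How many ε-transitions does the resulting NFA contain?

16

Building bottom-up:
Each of the 8 symbol leaves contributes 0 ε-transitions.
  z | y : 4 ε-transitions
  x | y : 4 ε-transitions
  y | z : 4 ε-transitions
  z(z | y)(x | y)(y | z)y : 16 ε-transitions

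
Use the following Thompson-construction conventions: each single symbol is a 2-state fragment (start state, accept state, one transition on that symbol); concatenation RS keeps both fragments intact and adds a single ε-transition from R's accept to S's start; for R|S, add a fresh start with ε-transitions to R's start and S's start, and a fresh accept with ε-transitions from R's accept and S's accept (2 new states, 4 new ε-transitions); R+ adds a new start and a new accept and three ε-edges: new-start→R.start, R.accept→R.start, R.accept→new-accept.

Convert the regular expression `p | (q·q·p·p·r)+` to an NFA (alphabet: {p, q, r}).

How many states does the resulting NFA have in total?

By structural recursion:
Each of the 6 symbol leaves contributes a 2-state fragment.
  q·q·p·p·r = 10 states
  (q·q·p·p·r)+ = 12 states
  p | (q·q·p·p·r)+ = 16 states

16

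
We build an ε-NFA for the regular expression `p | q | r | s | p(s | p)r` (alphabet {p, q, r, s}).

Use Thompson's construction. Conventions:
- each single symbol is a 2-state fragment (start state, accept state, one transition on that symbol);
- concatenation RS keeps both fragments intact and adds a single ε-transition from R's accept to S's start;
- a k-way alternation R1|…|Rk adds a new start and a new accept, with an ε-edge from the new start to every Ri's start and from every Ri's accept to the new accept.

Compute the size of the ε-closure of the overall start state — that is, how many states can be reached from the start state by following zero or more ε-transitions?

Let C(F) = |ε-closure(F.start)| within fragment F, and note whether F accepts ε. Symbol fragments have C = 1 and do not accept ε. Then:
  s | p : |closure| = 1 + 1 + 1 = 3 (the new accept is not ε-reachable since no branch accepts ε)
  p(s | p)r : |closure| equals the left operand's closure size = 1 (its accept is not ε-reachable, so the closure stops there)
  p | q | r | s | p(s | p)r : new start ε-reaches every alternative's start; none of them accept ε, so the new accept is not reached: |closure| = 1 + 1 + 1 + 1 + 1 + 1 = 6

6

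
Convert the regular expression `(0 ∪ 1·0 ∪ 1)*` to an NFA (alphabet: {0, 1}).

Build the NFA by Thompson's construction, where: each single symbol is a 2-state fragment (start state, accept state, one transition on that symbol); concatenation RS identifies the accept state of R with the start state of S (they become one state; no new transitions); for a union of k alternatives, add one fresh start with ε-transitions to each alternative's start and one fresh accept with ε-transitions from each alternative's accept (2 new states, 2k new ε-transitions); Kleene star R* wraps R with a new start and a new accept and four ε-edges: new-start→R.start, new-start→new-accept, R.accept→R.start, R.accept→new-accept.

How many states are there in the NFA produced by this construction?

11

Bottom-up over the parse tree:
Each of the 4 symbol leaves contributes a 2-state fragment.
  1·0 — 3 states
  0 ∪ 1·0 ∪ 1 — 9 states
  (0 ∪ 1·0 ∪ 1)* — 11 states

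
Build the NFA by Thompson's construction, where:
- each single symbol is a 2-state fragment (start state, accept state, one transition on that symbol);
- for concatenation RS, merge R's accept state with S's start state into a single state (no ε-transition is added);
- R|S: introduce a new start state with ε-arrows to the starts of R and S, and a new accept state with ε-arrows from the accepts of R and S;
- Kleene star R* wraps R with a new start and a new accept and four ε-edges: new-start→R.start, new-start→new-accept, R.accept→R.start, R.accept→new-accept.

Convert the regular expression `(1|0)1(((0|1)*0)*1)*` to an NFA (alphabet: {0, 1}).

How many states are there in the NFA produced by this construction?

20

By structural recursion:
Each of the 7 symbol leaves contributes a 2-state fragment.
  1|0 → 6 states
  0|1 → 6 states
  (0|1)* → 8 states
  (0|1)*0 → 9 states
  ((0|1)*0)* → 11 states
  ((0|1)*0)*1 → 12 states
  (((0|1)*0)*1)* → 14 states
  (1|0)1(((0|1)*0)*1)* → 20 states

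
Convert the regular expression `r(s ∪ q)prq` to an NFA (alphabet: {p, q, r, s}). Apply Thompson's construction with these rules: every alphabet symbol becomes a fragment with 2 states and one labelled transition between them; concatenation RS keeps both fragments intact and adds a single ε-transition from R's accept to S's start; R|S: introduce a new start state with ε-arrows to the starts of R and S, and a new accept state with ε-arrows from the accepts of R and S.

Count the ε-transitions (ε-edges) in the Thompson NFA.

8

Recursing over subexpressions:
Each of the 6 symbol leaves contributes 0 ε-transitions.
  s ∪ q : 4 ε-transitions
  r(s ∪ q)prq : 8 ε-transitions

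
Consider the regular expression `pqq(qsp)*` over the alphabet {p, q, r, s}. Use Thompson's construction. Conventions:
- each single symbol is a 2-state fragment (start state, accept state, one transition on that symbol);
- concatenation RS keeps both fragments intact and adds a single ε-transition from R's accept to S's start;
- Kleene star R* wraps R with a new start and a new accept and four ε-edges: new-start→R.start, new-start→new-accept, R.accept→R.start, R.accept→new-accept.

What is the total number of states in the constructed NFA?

14

By structural recursion:
Each of the 6 symbol leaves contributes a 2-state fragment.
  qsp — 6 states
  (qsp)* — 8 states
  pqq(qsp)* — 14 states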